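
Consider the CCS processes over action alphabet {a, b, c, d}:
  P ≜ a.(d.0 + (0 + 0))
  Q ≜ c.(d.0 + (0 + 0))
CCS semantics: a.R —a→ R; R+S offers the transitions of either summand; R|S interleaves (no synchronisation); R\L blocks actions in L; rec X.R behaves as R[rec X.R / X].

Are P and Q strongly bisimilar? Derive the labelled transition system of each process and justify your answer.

Reachable graph of P (3 states):
  p0 = a.(d.0 + (0 + 0)) :: -a-> p1
  p1 = d.0 + (0 + 0) :: -d-> p2
  p2 = 0 :: ∅
Reachable graph of Q (3 states):
  q0 = c.(d.0 + (0 + 0)) :: -c-> q1
  q1 = d.0 + (0 + 0) :: -d-> q2
  q2 = 0 :: ∅
Coarsest stable partition (strong bisimilarity classes):
  B0 = {p0}
  B1 = {p1, q1}
  B2 = {p2, q2}
  B3 = {q0}
p0 ∈ B0, q0 ∈ B3 → different blocks

P ≁ Q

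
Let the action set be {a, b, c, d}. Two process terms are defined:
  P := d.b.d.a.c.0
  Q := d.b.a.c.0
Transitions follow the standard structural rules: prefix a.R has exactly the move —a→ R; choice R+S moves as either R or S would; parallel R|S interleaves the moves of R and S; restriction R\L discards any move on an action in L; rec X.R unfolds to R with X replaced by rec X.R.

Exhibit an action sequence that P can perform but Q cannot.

LTS(P): 6 reachable states
  u0 = d.b.d.a.c.0 | --d--▸ u1
  u1 = b.d.a.c.0 | --b--▸ u2
  u2 = d.a.c.0 | --d--▸ u3
  u3 = a.c.0 | --a--▸ u4
  u4 = c.0 | --c--▸ u5
  u5 = 0 | deadlocked
LTS(Q): 5 reachable states
  v0 = d.b.a.c.0 | --d--▸ v1
  v1 = b.a.c.0 | --b--▸ v2
  v2 = a.c.0 | --a--▸ v3
  v3 = c.0 | --c--▸ v4
  v4 = 0 | deadlocked
Run σ = ⟨dbd⟩ on P: start {u0}
  step 1 (d): {u1}
  step 2 (b): {u2}
  step 3 (d): {u3}
  — P admits the full trace.
Run σ = ⟨dbd⟩ on Q: start {v0}
  step 1 (d): {v1}
  step 2 (b): {v2}
  step 3 (d): ∅  — Q cannot continue

dbd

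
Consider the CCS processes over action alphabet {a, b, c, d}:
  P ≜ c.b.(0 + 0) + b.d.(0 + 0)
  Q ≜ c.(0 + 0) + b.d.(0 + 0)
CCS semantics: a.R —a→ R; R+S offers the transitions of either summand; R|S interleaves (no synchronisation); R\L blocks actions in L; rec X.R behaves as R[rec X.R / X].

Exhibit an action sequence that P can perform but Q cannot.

cb

P's transition system — 4 states:
  m0 = c.b.(0 + 0) + b.d.(0 + 0) → ··b··> m1, ··c··> m2
  m1 = d.(0 + 0) → ··d··> m3
  m2 = b.(0 + 0) → ··b··> m3
  m3 = 0 + 0 → (no moves)
Q's transition system — 3 states:
  n0 = c.(0 + 0) + b.d.(0 + 0) → ··b··> n1, ··c··> n2
  n1 = d.(0 + 0) → ··d··> n2
  n2 = 0 + 0 → (no moves)
Trace ⟨cb⟩ through P, begin at {m0}:
  step 1 (c): {m2}
  step 2 (b): {m3}
  ✓ P
Trace ⟨cb⟩ through Q, begin at {n0}:
  step 1 (c): {n2}
  step 2 (b): ∅ (Q stuck)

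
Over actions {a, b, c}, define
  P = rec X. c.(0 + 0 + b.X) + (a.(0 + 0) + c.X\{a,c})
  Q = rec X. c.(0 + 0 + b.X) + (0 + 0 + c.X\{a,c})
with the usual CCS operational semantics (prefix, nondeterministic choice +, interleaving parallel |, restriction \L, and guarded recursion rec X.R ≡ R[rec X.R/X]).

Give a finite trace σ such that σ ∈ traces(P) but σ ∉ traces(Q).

a

Reachable graph of P (4 states):
  s0 = rec X. c.(0 + 0 + b.X) + (a.(0 + 0) + c.X\{a,c}) ⊢ ··a··> s1, ··c··> s2, ··c··> s3
  s1 = 0 + 0 ⊢ (no moves)
  s2 = (rec X. c.(0 + 0 + b.X) + (a.(0 + 0) + c.X\{a,c}))\{a,c} ⊢ (no moves)
  s3 = 0 + 0 + b.(rec X. c.(0 + 0 + b.X) + (a.(0 + 0) + c.X\{a,c})) ⊢ ··b··> s0
Reachable graph of Q (3 states):
  t0 = rec X. c.(0 + 0 + b.X) + (0 + 0 + c.X\{a,c}) ⊢ ··c··> t1, ··c··> t2
  t1 = (rec X. c.(0 + 0 + b.X) + (0 + 0 + c.X\{a,c}))\{a,c} ⊢ (no moves)
  t2 = 0 + 0 + b.(rec X. c.(0 + 0 + b.X) + (0 + 0 + c.X\{a,c})) ⊢ ··b··> t0
Run σ = ⟨a⟩ on P: start {s0}
  [1] a ⇒ {s1}
  — P admits the full trace.
Run σ = ⟨a⟩ on Q: start {t0}
  [1] a ⇒ ∅ (Q stuck)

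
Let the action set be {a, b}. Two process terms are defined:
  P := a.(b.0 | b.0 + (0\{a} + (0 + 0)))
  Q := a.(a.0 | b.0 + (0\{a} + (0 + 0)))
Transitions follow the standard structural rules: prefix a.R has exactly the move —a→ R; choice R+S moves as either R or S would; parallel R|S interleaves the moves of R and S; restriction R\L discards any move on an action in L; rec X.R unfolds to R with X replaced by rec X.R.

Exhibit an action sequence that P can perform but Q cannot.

Reachable graph of P (5 states):
  m0 = a.(b.0 | b.0 + (0\{a} + (0 + 0))) → —a→ m1
  m1 = b.0 | b.0 + (0\{a} + (0 + 0)) → —b→ m2, —b→ m3
  m2 = 0 | b.0 → —b→ m4
  m3 = b.0 | 0 → —b→ m4
  m4 = 0 | 0 → ∅
Reachable graph of Q (5 states):
  n0 = a.(a.0 | b.0 + (0\{a} + (0 + 0))) → —a→ n1
  n1 = a.0 | b.0 + (0\{a} + (0 + 0)) → —a→ n2, —b→ n3
  n2 = 0 | b.0 → —b→ n4
  n3 = a.0 | 0 → —a→ n4
  n4 = 0 | 0 → ∅
Run σ = ⟨abb⟩ on P: start {m0}
  [1] a ⇒ {m1}
  [2] b ⇒ {m2, m3}
  [3] b ⇒ {m4}
  — P admits the full trace.
Run σ = ⟨abb⟩ on Q: start {n0}
  [1] a ⇒ {n1}
  [2] b ⇒ {n3}
  [3] b ⇒ ∅  — Q cannot continue

abb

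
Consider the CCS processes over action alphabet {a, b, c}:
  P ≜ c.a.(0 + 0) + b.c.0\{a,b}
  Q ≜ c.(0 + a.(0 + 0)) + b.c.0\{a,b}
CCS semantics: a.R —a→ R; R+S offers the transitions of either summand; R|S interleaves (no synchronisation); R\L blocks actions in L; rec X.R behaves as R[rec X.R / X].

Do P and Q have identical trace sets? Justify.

traces(P) = traces(Q)

LTS(P): 5 reachable states
  s0 = c.a.(0 + 0) + b.c.0\{a,b} :: =b=> s1, =c=> s2
  s1 = c.0\{a,b} :: =c=> s3
  s2 = a.(0 + 0) :: =a=> s4
  s3 = 0\{a,b} :: (no moves)
  s4 = 0 + 0 :: (no moves)
LTS(Q): 5 reachable states
  t0 = c.(0 + a.(0 + 0)) + b.c.0\{a,b} :: =b=> t1, =c=> t2
  t1 = c.0\{a,b} :: =c=> t3
  t2 = 0 + a.(0 + 0) :: =a=> t4
  t3 = 0\{a,b} :: (no moves)
  t4 = 0 + 0 :: (no moves)
Bisimilarity quotient blocks:
  B0 = {s0, t0}
  B1 = {s2, t2}
  B2 = {s3, s4, t3, t4}
  B3 = {s1, t1}
s0 ∈ B0, t0 ∈ B0 → same block
Bisimilar ⇒ trace-equivalent.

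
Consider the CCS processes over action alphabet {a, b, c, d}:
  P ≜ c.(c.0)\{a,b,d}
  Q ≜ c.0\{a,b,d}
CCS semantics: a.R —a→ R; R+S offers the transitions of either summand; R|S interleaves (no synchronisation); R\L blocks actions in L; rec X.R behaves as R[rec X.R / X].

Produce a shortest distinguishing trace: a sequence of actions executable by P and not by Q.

LTS(P): 3 reachable states
  s0 = c.(c.0)\{a,b,d} | —c→ s1
  s1 = (c.0)\{a,b,d} | —c→ s2
  s2 = 0\{a,b,d} | ·
LTS(Q): 2 reachable states
  t0 = c.0\{a,b,d} | —c→ t1
  t1 = 0\{a,b,d} | ·
Trace ⟨cc⟩ through P, begin at {s0}:
  after c @ step 1: {s1}
  after c @ step 2: {s2}
  ✓ P
Trace ⟨cc⟩ through Q, begin at {t0}:
  after c @ step 1: {t1}
  after c @ step 2: ∅ (Q stuck)

cc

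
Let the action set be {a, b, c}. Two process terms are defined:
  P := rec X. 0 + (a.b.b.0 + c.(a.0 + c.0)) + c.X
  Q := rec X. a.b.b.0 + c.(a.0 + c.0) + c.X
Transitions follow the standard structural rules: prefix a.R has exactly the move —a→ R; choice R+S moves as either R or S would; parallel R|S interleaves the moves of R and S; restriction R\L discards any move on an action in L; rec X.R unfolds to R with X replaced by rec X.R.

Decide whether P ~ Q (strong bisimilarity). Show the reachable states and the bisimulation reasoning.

LTS(P): 5 reachable states
  m0 = rec X. 0 + (a.b.b.0 + c.(a.0 + c.0)) + c.X has moves ··a··> m1, ··c··> m0, ··c··> m2
  m1 = b.b.0 has moves ··b··> m3
  m2 = a.0 + c.0 has moves ··a··> m4, ··c··> m4
  m3 = b.0 has moves ··b··> m4
  m4 = 0 has moves deadlocked
LTS(Q): 5 reachable states
  n0 = rec X. a.b.b.0 + c.(a.0 + c.0) + c.X has moves ··a··> n1, ··c··> n0, ··c··> n2
  n1 = b.b.0 has moves ··b··> n3
  n2 = a.0 + c.0 has moves ··a··> n4, ··c··> n4
  n3 = b.0 has moves ··b··> n4
  n4 = 0 has moves deadlocked
Bisimilarity quotient blocks:
  B0 = {m0, n0}
  B1 = {m2, n2}
  B2 = {m4, n4}
  B3 = {m1, n1}
  B4 = {m3, n3}
m0 ∈ B0, n0 ∈ B0 → same block

bisimilar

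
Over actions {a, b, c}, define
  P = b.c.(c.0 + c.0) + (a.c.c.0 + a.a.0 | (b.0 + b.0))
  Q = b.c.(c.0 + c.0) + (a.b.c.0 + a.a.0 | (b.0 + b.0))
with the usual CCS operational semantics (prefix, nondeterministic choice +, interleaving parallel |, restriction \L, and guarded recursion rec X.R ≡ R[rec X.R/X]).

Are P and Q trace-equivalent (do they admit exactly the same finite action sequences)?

Reachable graph of P (11 states):
  s0 = b.c.(c.0 + c.0) + (a.c.c.0 + a.a.0 | (b.0 + b.0)) | ··a··> s1, ··a··> s2, ··b··> s3, ··b··> s4
  s1 = a.0 | (b.0 + b.0) | ··a··> s5, ··b··> s6
  s2 = c.c.0 | ··c··> s7
  s3 = a.a.0 | 0 | ··a··> s6
  s4 = c.(c.0 + c.0) | ··c··> s8
  s5 = 0 | (b.0 + b.0) | ··b··> s9
  s6 = a.0 | 0 | ··a··> s9
  s7 = c.0 | ··c··> s10
  s8 = c.0 + c.0 | ··c··> s10
  s9 = 0 | 0 | deadlocked
  s10 = 0 | deadlocked
Reachable graph of Q (11 states):
  t0 = b.c.(c.0 + c.0) + (a.b.c.0 + a.a.0 | (b.0 + b.0)) | ··a··> t1, ··a··> t2, ··b··> t3, ··b··> t4
  t1 = a.0 | (b.0 + b.0) | ··a··> t5, ··b··> t6
  t2 = b.c.0 | ··b··> t7
  t3 = a.a.0 | 0 | ··a··> t6
  t4 = c.(c.0 + c.0) | ··c··> t8
  t5 = 0 | (b.0 + b.0) | ··b··> t9
  t6 = a.0 | 0 | ··a··> t9
  t7 = c.0 | ··c··> t10
  t8 = c.0 + c.0 | ··c··> t10
  t9 = 0 | 0 | deadlocked
  t10 = 0 | deadlocked
Executing ac from P (initial set {s0}):
  [1] a ⇒ {s1, s2}
  [2] c ⇒ {s7}
  ✓ P
Executing ac from Q (initial set {t0}):
  [1] a ⇒ {t1, t2}
  [2] c ⇒ ∅ (Q stuck)

trace-distinct — witness ⟨ac⟩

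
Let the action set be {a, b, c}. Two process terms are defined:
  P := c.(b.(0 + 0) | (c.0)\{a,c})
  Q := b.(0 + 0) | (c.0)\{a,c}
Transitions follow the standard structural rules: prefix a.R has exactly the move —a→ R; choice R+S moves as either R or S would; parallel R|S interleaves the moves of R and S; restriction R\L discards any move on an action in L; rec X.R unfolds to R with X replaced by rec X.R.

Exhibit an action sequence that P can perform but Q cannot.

c

Reachable graph of P (3 states):
  p0 = c.(b.(0 + 0) | (c.0)\{a,c}) ⊢ —c→ p1
  p1 = b.(0 + 0) | (c.0)\{a,c} ⊢ —b→ p2
  p2 = (0 + 0) | (c.0)\{a,c} ⊢ (no moves)
Reachable graph of Q (2 states):
  q0 = b.(0 + 0) | (c.0)\{a,c} ⊢ —b→ q1
  q1 = (0 + 0) | (c.0)\{a,c} ⊢ (no moves)
Executing c from P (initial set {p0}):
  step 1 (c): {p1}
  ✓ P
Executing c from Q (initial set {q0}):
  step 1 (c): no successor for Q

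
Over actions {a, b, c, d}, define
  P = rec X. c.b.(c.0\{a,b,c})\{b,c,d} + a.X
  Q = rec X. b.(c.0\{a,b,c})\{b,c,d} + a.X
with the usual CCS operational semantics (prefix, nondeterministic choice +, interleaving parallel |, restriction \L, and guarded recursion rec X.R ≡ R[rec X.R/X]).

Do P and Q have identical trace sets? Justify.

Reachable graph of P (3 states):
  u0 = rec X. c.b.(c.0\{a,b,c})\{b,c,d} + a.X has moves =a=> u0, =c=> u1
  u1 = b.(c.0\{a,b,c})\{b,c,d} has moves =b=> u2
  u2 = (c.0\{a,b,c})\{b,c,d} has moves stopped
Reachable graph of Q (2 states):
  v0 = rec X. b.(c.0\{a,b,c})\{b,c,d} + a.X has moves =a=> v0, =b=> v1
  v1 = (c.0\{a,b,c})\{b,c,d} has moves stopped
Trace ⟨c⟩ through P, begin at {u0}:
  step 1 (c): {u1}
  P completes σ.
Trace ⟨c⟩ through Q, begin at {v0}:
  step 1 (c): ∅ (Q stuck)

trace-distinct — witness ⟨c⟩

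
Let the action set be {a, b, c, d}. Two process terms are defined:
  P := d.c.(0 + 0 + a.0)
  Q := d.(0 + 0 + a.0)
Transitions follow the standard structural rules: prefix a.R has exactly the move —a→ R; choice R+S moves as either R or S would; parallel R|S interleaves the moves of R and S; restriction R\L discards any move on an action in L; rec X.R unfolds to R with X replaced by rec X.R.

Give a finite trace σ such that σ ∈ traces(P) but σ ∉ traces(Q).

LTS(P): 4 reachable states
  p0 = d.c.(0 + 0 + a.0) has moves =d=> p1
  p1 = c.(0 + 0 + a.0) has moves =c=> p2
  p2 = 0 + 0 + a.0 has moves =a=> p3
  p3 = 0 has moves ·
LTS(Q): 3 reachable states
  q0 = d.(0 + 0 + a.0) has moves =d=> q1
  q1 = 0 + 0 + a.0 has moves =a=> q2
  q2 = 0 has moves ·
Executing dc from P (initial set {p0}):
  after d @ step 1: {p1}
  after c @ step 2: {p2}
  ✓ P
Executing dc from Q (initial set {q0}):
  after d @ step 1: {q1}
  after c @ step 2: ∅  — Q cannot continue

dc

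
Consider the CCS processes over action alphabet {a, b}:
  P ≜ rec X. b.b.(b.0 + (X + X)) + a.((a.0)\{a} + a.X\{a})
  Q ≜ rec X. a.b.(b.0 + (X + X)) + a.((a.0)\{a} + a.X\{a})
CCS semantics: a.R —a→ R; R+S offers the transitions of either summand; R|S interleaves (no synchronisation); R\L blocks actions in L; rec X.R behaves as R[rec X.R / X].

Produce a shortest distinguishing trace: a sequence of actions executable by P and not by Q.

b

LTS(P): 9 reachable states
  s0 = rec X. b.b.(b.0 + (X + X)) + a.((a.0)\{a} + a.X\{a}) → —a→ s1, —b→ s2
  s1 = (a.0)\{a} + a.(rec X. b.b.(b.0 + (X + X)) + a.((a.0)\{a} + a.X\{a}))\{a} → —a→ s3
  s2 = b.(b.0 + ((rec X. b.b.(b.0 + (X + X)) + a.((a.0)\{a} + a.X\{a})) + (rec X. b.b.(b.0 + (X + X)) + a.((a.0)\{a} + a.X\{a})))) → —b→ s4
  s3 = (rec X. b.b.(b.0 + (X + X)) + a.((a.0)\{a} + a.X\{a}))\{a} → —b→ s5
  s4 = b.0 + ((rec X. b.b.(b.0 + (X + X)) + a.((a.0)\{a} + a.X\{a})) + (rec X. b.b.(b.0 + (X + X)) + a.((a.0)\{a} + a.X\{a}))) → —a→ s1, —b→ s2, —b→ s6
  s5 = (b.(b.0 + ((rec X. b.b.(b.0 + (X + X)) + a.((a.0)\{a} + a.X\{a})) + (rec X. b.b.(b.0 + (X + X)) + a.((a.0)\{a} + a.X\{a})))))\{a} → —b→ s7
  s6 = 0 → ·
  s7 = (b.0 + ((rec X. b.b.(b.0 + (X + X)) + a.((a.0)\{a} + a.X\{a})) + (rec X. b.b.(b.0 + (X + X)) + a.((a.0)\{a} + a.X\{a}))))\{a} → —b→ s5, —b→ s8
  s8 = 0\{a} → ·
LTS(Q): 6 reachable states
  t0 = rec X. a.b.(b.0 + (X + X)) + a.((a.0)\{a} + a.X\{a}) → —a→ t1, —a→ t2
  t1 = (a.0)\{a} + a.(rec X. a.b.(b.0 + (X + X)) + a.((a.0)\{a} + a.X\{a}))\{a} → —a→ t3
  t2 = b.(b.0 + ((rec X. a.b.(b.0 + (X + X)) + a.((a.0)\{a} + a.X\{a})) + (rec X. a.b.(b.0 + (X + X)) + a.((a.0)\{a} + a.X\{a})))) → —b→ t4
  t3 = (rec X. a.b.(b.0 + (X + X)) + a.((a.0)\{a} + a.X\{a}))\{a} → ·
  t4 = b.0 + ((rec X. a.b.(b.0 + (X + X)) + a.((a.0)\{a} + a.X\{a})) + (rec X. a.b.(b.0 + (X + X)) + a.((a.0)\{a} + a.X\{a}))) → —a→ t1, —a→ t2, —b→ t5
  t5 = 0 → ·
Trace ⟨b⟩ through P, begin at {s0}:
  step 1 (b): {s2}
  — P admits the full trace.
Trace ⟨b⟩ through Q, begin at {t0}:
  step 1 (b): no successor for Q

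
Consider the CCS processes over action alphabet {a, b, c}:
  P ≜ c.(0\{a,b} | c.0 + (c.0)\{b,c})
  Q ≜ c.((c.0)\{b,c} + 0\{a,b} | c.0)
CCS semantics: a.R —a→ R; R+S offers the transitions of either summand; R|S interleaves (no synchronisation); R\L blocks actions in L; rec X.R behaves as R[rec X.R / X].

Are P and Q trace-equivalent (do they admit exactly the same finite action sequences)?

Reachable graph of P (3 states):
  p0 = c.(0\{a,b} | c.0 + (c.0)\{b,c}) → =c=> p1
  p1 = 0\{a,b} | c.0 + (c.0)\{b,c} → =c=> p2
  p2 = 0\{a,b} | 0 → deadlocked
Reachable graph of Q (3 states):
  q0 = c.((c.0)\{b,c} + 0\{a,b} | c.0) → =c=> q1
  q1 = (c.0)\{b,c} + 0\{a,b} | c.0 → =c=> q2
  q2 = 0\{a,b} | 0 → deadlocked
Coarsest stable partition (strong bisimilarity classes):
  B0 = {p0, q0}
  B1 = {p1, q1}
  B2 = {p2, q2}
p0 ∈ B0, q0 ∈ B0 → same block
Bisimilar ⇒ trace-equivalent.

trace-equivalent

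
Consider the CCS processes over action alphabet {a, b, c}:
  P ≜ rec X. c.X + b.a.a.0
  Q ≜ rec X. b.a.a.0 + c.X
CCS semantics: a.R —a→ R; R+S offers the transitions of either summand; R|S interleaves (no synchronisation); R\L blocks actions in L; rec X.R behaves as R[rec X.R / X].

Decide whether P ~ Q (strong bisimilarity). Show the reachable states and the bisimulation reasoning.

LTS(P): 4 reachable states
  m0 = rec X. c.X + b.a.a.0 :: —b→ m1, —c→ m0
  m1 = a.a.0 :: —a→ m2
  m2 = a.0 :: —a→ m3
  m3 = 0 :: deadlocked
LTS(Q): 4 reachable states
  n0 = rec X. b.a.a.0 + c.X :: —b→ n1, —c→ n0
  n1 = a.a.0 :: —a→ n2
  n2 = a.0 :: —a→ n3
  n3 = 0 :: deadlocked
Coarsest stable partition (strong bisimilarity classes):
  B0 = {m0, n0}
  B1 = {m1, n1}
  B2 = {m2, n2}
  B3 = {m3, n3}
m0 ∈ B0, n0 ∈ B0 → same block

P ~ Q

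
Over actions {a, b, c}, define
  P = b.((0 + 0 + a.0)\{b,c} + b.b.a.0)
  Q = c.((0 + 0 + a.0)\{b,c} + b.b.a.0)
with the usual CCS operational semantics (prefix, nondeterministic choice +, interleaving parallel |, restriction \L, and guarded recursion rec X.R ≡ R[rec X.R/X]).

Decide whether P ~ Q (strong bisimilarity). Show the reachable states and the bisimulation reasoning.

P ≁ Q

Reachable graph of P (6 states):
  m0 = b.((0 + 0 + a.0)\{b,c} + b.b.a.0) | =b=> m1
  m1 = (0 + 0 + a.0)\{b,c} + b.b.a.0 | =a=> m2, =b=> m3
  m2 = 0\{b,c} | ∅
  m3 = b.a.0 | =b=> m4
  m4 = a.0 | =a=> m5
  m5 = 0 | ∅
Reachable graph of Q (6 states):
  n0 = c.((0 + 0 + a.0)\{b,c} + b.b.a.0) | =c=> n1
  n1 = (0 + 0 + a.0)\{b,c} + b.b.a.0 | =a=> n2, =b=> n3
  n2 = 0\{b,c} | ∅
  n3 = b.a.0 | =b=> n4
  n4 = a.0 | =a=> n5
  n5 = 0 | ∅
Coarsest stable partition (strong bisimilarity classes):
  B0 = {m0}
  B1 = {m1, n1}
  B2 = {m3, n3}
  B3 = {m4, n4}
  B4 = {m2, m5, n2, n5}
  B5 = {n0}
m0 ∈ B0, n0 ∈ B5 → different blocks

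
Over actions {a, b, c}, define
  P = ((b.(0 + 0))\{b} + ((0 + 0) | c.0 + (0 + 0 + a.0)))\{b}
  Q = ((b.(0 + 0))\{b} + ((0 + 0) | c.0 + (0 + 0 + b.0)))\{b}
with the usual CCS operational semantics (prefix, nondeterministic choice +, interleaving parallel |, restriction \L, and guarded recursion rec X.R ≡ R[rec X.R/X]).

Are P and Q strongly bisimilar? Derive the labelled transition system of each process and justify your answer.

not bisimilar

Reachable graph of P (3 states):
  p0 = ((b.(0 + 0))\{b} + ((0 + 0) | c.0 + (0 + 0 + a.0)))\{b} | -a-> p1, -c-> p2
  p1 = 0\{b} | stopped
  p2 = ((0 + 0) | 0)\{b} | stopped
Reachable graph of Q (2 states):
  q0 = ((b.(0 + 0))\{b} + ((0 + 0) | c.0 + (0 + 0 + b.0)))\{b} | -c-> q1
  q1 = ((0 + 0) | 0)\{b} | stopped
Coarsest stable partition (strong bisimilarity classes):
  B0 = {p0}
  B1 = {p1, p2, q1}
  B2 = {q0}
p0 ∈ B0, q0 ∈ B2 → different blocks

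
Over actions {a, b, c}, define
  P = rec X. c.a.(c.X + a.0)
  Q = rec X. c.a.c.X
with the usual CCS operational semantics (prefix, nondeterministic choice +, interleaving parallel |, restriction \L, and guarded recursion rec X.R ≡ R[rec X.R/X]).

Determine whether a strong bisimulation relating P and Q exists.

P's transition system — 4 states:
  p0 = rec X. c.a.(c.X + a.0) has moves —c→ p1
  p1 = a.(c.(rec X. c.a.(c.X + a.0)) + a.0) has moves —a→ p2
  p2 = c.(rec X. c.a.(c.X + a.0)) + a.0 has moves —a→ p3, —c→ p0
  p3 = 0 has moves stopped
Q's transition system — 3 states:
  q0 = rec X. c.a.c.X has moves —c→ q1
  q1 = a.c.(rec X. c.a.c.X) has moves —a→ q2
  q2 = c.(rec X. c.a.c.X) has moves —c→ q0
Bisimilarity quotient blocks:
  B0 = {p0}
  B1 = {p1}
  B2 = {p2}
  B3 = {p3}
  B4 = {q0}
  B5 = {q1}
  B6 = {q2}
p0 ∈ B0, q0 ∈ B4 → different blocks

NO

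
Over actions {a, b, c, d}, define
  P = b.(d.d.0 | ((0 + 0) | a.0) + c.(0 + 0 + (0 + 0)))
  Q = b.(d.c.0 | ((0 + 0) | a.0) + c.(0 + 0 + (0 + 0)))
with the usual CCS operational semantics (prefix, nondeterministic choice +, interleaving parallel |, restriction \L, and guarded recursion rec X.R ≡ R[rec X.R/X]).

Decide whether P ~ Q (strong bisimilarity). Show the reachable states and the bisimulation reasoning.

NO

LTS(P): 8 reachable states
  u0 = b.(d.d.0 | ((0 + 0) | a.0) + c.(0 + 0 + (0 + 0))) has moves --b--▸ u1
  u1 = d.d.0 | ((0 + 0) | a.0) + c.(0 + 0 + (0 + 0)) has moves --a--▸ u2, --c--▸ u3, --d--▸ u4
  u2 = d.d.0 | ((0 + 0) | 0) has moves --d--▸ u5
  u3 = 0 + 0 + (0 + 0) has moves ·
  u4 = d.0 | ((0 + 0) | a.0) has moves --a--▸ u5, --d--▸ u6
  u5 = d.0 | ((0 + 0) | 0) has moves --d--▸ u7
  u6 = 0 | ((0 + 0) | a.0) has moves --a--▸ u7
  u7 = 0 | ((0 + 0) | 0) has moves ·
LTS(Q): 8 reachable states
  v0 = b.(d.c.0 | ((0 + 0) | a.0) + c.(0 + 0 + (0 + 0))) has moves --b--▸ v1
  v1 = d.c.0 | ((0 + 0) | a.0) + c.(0 + 0 + (0 + 0)) has moves --a--▸ v2, --c--▸ v3, --d--▸ v4
  v2 = d.c.0 | ((0 + 0) | 0) has moves --d--▸ v5
  v3 = 0 + 0 + (0 + 0) has moves ·
  v4 = c.0 | ((0 + 0) | a.0) has moves --a--▸ v5, --c--▸ v6
  v5 = c.0 | ((0 + 0) | 0) has moves --c--▸ v7
  v6 = 0 | ((0 + 0) | a.0) has moves --a--▸ v7
  v7 = 0 | ((0 + 0) | 0) has moves ·
Coarsest stable partition (strong bisimilarity classes):
  B0 = {u0}
  B1 = {u1}
  B2 = {u3, u7, v3, v7}
  B3 = {u2}
  B4 = {u5}
  B5 = {u4}
  B6 = {u6, v6}
  B7 = {v0}
  B8 = {v1}
  B9 = {v2}
  B10 = {v5}
  B11 = {v4}
u0 ∈ B0, v0 ∈ B7 → different blocks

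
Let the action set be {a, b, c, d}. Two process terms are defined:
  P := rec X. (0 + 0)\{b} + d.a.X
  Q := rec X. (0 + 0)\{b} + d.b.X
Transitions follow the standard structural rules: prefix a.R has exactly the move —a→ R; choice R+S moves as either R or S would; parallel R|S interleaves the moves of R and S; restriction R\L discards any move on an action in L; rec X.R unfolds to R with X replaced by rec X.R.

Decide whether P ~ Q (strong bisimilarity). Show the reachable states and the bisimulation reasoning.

LTS(P): 2 reachable states
  p0 = rec X. (0 + 0)\{b} + d.a.X has moves ··d··> p1
  p1 = a.(rec X. (0 + 0)\{b} + d.a.X) has moves ··a··> p0
LTS(Q): 2 reachable states
  q0 = rec X. (0 + 0)\{b} + d.b.X has moves ··d··> q1
  q1 = b.(rec X. (0 + 0)\{b} + d.b.X) has moves ··b··> q0
Bisimilarity quotient blocks:
  B0 = {p0}
  B1 = {p1}
  B2 = {q0}
  B3 = {q1}
p0 ∈ B0, q0 ∈ B2 → different blocks

NO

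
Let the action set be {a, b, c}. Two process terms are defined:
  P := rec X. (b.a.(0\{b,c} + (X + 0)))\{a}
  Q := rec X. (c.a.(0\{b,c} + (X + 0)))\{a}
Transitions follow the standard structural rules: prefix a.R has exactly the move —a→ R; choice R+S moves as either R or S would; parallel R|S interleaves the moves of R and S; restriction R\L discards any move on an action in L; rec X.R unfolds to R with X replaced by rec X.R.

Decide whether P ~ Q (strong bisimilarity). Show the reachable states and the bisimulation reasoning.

P ≁ Q

P's transition system — 2 states:
  u0 = rec X. (b.a.(0\{b,c} + (X + 0)))\{a} :: --b--▸ u1
  u1 = (a.(0\{b,c} + ((rec X. (b.a.(0\{b,c} + (X + 0)))\{a}) + 0)))\{a} :: (no moves)
Q's transition system — 2 states:
  v0 = rec X. (c.a.(0\{b,c} + (X + 0)))\{a} :: --c--▸ v1
  v1 = (a.(0\{b,c} + ((rec X. (c.a.(0\{b,c} + (X + 0)))\{a}) + 0)))\{a} :: (no moves)
Partition-refinement fixed point:
  B0 = {u0}
  B1 = {u1, v1}
  B2 = {v0}
u0 ∈ B0, v0 ∈ B2 → different blocks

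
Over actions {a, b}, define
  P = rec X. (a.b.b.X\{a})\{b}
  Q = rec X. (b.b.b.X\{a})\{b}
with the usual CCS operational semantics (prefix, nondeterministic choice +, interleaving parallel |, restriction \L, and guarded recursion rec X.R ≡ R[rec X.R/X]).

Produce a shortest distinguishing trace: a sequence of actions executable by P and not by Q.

Reachable graph of P (2 states):
  s0 = rec X. (a.b.b.X\{a})\{b} → -a-> s1
  s1 = (b.b.(rec X. (a.b.b.X\{a})\{b})\{a})\{b} → (no moves)
Reachable graph of Q (1 states):
  t0 = rec X. (b.b.b.X\{a})\{b} → (no moves)
Run σ = ⟨a⟩ on P: start {s0}
  step 1 (a): {s1}
  ✓ P
Run σ = ⟨a⟩ on Q: start {t0}
  step 1 (a): no successor for Q

a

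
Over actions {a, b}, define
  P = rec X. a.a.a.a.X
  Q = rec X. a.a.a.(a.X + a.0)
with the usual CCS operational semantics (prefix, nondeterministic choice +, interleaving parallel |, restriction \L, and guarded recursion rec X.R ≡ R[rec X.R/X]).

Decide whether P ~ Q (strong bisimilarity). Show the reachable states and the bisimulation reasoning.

P ≁ Q

LTS(P): 4 reachable states
  p0 = rec X. a.a.a.a.X :: =a=> p1
  p1 = a.a.a.(rec X. a.a.a.a.X) :: =a=> p2
  p2 = a.a.(rec X. a.a.a.a.X) :: =a=> p3
  p3 = a.(rec X. a.a.a.a.X) :: =a=> p0
LTS(Q): 5 reachable states
  q0 = rec X. a.a.a.(a.X + a.0) :: =a=> q1
  q1 = a.a.(a.(rec X. a.a.a.(a.X + a.0)) + a.0) :: =a=> q2
  q2 = a.(a.(rec X. a.a.a.(a.X + a.0)) + a.0) :: =a=> q3
  q3 = a.(rec X. a.a.a.(a.X + a.0)) + a.0 :: =a=> q0, =a=> q4
  q4 = 0 :: deadlocked
Partition-refinement fixed point:
  B0 = {p0, p1, p2, p3}
  B1 = {q0}
  B2 = {q1}
  B3 = {q2}
  B4 = {q3}
  B5 = {q4}
p0 ∈ B0, q0 ∈ B1 → different blocks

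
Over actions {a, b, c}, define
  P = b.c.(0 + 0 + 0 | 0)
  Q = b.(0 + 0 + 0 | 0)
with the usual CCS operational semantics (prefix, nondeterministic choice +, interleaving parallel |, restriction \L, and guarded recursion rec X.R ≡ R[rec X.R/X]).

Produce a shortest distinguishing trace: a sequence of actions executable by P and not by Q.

LTS(P): 3 reachable states
  s0 = b.c.(0 + 0 + 0 | 0) :: --b--▸ s1
  s1 = c.(0 + 0 + 0 | 0) :: --c--▸ s2
  s2 = 0 + 0 + 0 | 0 :: (no moves)
LTS(Q): 2 reachable states
  t0 = b.(0 + 0 + 0 | 0) :: --b--▸ t1
  t1 = 0 + 0 + 0 | 0 :: (no moves)
Executing bc from P (initial set {s0}):
  after b @ step 1: {s1}
  after c @ step 2: {s2}
  — P admits the full trace.
Executing bc from Q (initial set {t0}):
  after b @ step 1: {t1}
  after c @ step 2: no successor for Q

bc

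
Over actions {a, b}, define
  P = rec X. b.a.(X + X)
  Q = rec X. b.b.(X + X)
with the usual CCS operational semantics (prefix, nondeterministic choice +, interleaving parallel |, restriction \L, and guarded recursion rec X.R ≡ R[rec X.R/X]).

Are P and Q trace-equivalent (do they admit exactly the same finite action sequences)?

P's transition system — 3 states:
  s0 = rec X. b.a.(X + X) → --b--▸ s1
  s1 = a.((rec X. b.a.(X + X)) + (rec X. b.a.(X + X))) → --a--▸ s2
  s2 = (rec X. b.a.(X + X)) + (rec X. b.a.(X + X)) → --b--▸ s1
Q's transition system — 3 states:
  t0 = rec X. b.b.(X + X) → --b--▸ t1
  t1 = b.((rec X. b.b.(X + X)) + (rec X. b.b.(X + X))) → --b--▸ t2
  t2 = (rec X. b.b.(X + X)) + (rec X. b.b.(X + X)) → --b--▸ t1
Trace ⟨ba⟩ through P, begin at {s0}:
  step 1 (b): {s1}
  step 2 (a): {s2}
  ✓ P
Trace ⟨ba⟩ through Q, begin at {t0}:
  step 1 (b): {t1}
  step 2 (a): no successor for Q

NO — witness ⟨ba⟩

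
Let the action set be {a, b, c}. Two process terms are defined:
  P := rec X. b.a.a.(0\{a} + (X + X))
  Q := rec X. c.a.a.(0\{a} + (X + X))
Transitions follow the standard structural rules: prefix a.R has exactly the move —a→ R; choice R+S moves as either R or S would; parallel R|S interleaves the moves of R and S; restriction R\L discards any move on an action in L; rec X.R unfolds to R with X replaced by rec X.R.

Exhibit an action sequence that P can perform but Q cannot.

P's transition system — 4 states:
  s0 = rec X. b.a.a.(0\{a} + (X + X)) ⊢ -b-> s1
  s1 = a.a.(0\{a} + ((rec X. b.a.a.(0\{a} + (X + X))) + (rec X. b.a.a.(0\{a} + (X + X))))) ⊢ -a-> s2
  s2 = a.(0\{a} + ((rec X. b.a.a.(0\{a} + (X + X))) + (rec X. b.a.a.(0\{a} + (X + X))))) ⊢ -a-> s3
  s3 = 0\{a} + ((rec X. b.a.a.(0\{a} + (X + X))) + (rec X. b.a.a.(0\{a} + (X + X)))) ⊢ -b-> s1
Q's transition system — 4 states:
  t0 = rec X. c.a.a.(0\{a} + (X + X)) ⊢ -c-> t1
  t1 = a.a.(0\{a} + ((rec X. c.a.a.(0\{a} + (X + X))) + (rec X. c.a.a.(0\{a} + (X + X))))) ⊢ -a-> t2
  t2 = a.(0\{a} + ((rec X. c.a.a.(0\{a} + (X + X))) + (rec X. c.a.a.(0\{a} + (X + X))))) ⊢ -a-> t3
  t3 = 0\{a} + ((rec X. c.a.a.(0\{a} + (X + X))) + (rec X. c.a.a.(0\{a} + (X + X)))) ⊢ -c-> t1
Trace ⟨b⟩ through P, begin at {s0}:
  step 1 (b): {s1}
  P completes σ.
Trace ⟨b⟩ through Q, begin at {t0}:
  step 1 (b): no successor for Q

b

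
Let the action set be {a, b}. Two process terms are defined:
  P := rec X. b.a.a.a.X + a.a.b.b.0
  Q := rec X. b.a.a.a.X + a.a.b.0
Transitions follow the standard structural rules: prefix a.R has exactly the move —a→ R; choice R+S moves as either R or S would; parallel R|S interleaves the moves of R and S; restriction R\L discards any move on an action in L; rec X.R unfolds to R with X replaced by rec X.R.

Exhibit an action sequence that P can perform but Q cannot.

Reachable graph of P (8 states):
  p0 = rec X. b.a.a.a.X + a.a.b.b.0 ⊢ ··a··> p1, ··b··> p2
  p1 = a.b.b.0 ⊢ ··a··> p3
  p2 = a.a.a.(rec X. b.a.a.a.X + a.a.b.b.0) ⊢ ··a··> p4
  p3 = b.b.0 ⊢ ··b··> p5
  p4 = a.a.(rec X. b.a.a.a.X + a.a.b.b.0) ⊢ ··a··> p6
  p5 = b.0 ⊢ ··b··> p7
  p6 = a.(rec X. b.a.a.a.X + a.a.b.b.0) ⊢ ··a··> p0
  p7 = 0 ⊢ (no moves)
Reachable graph of Q (7 states):
  q0 = rec X. b.a.a.a.X + a.a.b.0 ⊢ ··a··> q1, ··b··> q2
  q1 = a.b.0 ⊢ ··a··> q3
  q2 = a.a.a.(rec X. b.a.a.a.X + a.a.b.0) ⊢ ··a··> q4
  q3 = b.0 ⊢ ··b··> q5
  q4 = a.a.(rec X. b.a.a.a.X + a.a.b.0) ⊢ ··a··> q6
  q5 = 0 ⊢ (no moves)
  q6 = a.(rec X. b.a.a.a.X + a.a.b.0) ⊢ ··a··> q0
Run σ = ⟨aabb⟩ on P: start {p0}
  step 1 (a): {p1}
  step 2 (a): {p3}
  step 3 (b): {p5}
  step 4 (b): {p7}
  — P admits the full trace.
Run σ = ⟨aabb⟩ on Q: start {q0}
  step 1 (a): {q1}
  step 2 (a): {q3}
  step 3 (b): {q5}
  step 4 (b): no successor for Q

aabb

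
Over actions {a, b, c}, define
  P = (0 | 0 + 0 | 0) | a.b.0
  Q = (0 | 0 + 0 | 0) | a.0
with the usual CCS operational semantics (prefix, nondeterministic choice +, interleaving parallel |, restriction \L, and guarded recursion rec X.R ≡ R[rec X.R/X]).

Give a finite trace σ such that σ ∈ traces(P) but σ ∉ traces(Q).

ab

Reachable graph of P (3 states):
  m0 = (0 | 0 + 0 | 0) | a.b.0 → —a→ m1
  m1 = (0 | 0 + 0 | 0) | b.0 → —b→ m2
  m2 = (0 | 0 + 0 | 0) | 0 → ·
Reachable graph of Q (2 states):
  n0 = (0 | 0 + 0 | 0) | a.0 → —a→ n1
  n1 = (0 | 0 + 0 | 0) | 0 → ·
Executing ab from P (initial set {m0}):
  [1] a ⇒ {m1}
  [2] b ⇒ {m2}
  ✓ P
Executing ab from Q (initial set {n0}):
  [1] a ⇒ {n1}
  [2] b ⇒ ∅  — Q cannot continue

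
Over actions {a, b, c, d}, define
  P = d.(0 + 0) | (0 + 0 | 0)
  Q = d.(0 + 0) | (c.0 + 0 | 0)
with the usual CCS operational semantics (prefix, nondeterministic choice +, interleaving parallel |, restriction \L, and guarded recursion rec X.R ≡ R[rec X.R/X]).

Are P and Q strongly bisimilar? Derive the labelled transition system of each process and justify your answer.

LTS(P): 2 reachable states
  p0 = d.(0 + 0) | (0 + 0 | 0) ⊢ --d--▸ p1
  p1 = (0 + 0) | (0 + 0 | 0) ⊢ stopped
LTS(Q): 4 reachable states
  q0 = d.(0 + 0) | (c.0 + 0 | 0) ⊢ --c--▸ q1, --d--▸ q2
  q1 = d.(0 + 0) | 0 ⊢ --d--▸ q3
  q2 = (0 + 0) | (c.0 + 0 | 0) ⊢ --c--▸ q3
  q3 = (0 + 0) | 0 ⊢ stopped
Bisimilarity quotient blocks:
  B0 = {p0, q1}
  B1 = {p1, q3}
  B2 = {q0}
  B3 = {q2}
p0 ∈ B0, q0 ∈ B2 → different blocks

P ≁ Q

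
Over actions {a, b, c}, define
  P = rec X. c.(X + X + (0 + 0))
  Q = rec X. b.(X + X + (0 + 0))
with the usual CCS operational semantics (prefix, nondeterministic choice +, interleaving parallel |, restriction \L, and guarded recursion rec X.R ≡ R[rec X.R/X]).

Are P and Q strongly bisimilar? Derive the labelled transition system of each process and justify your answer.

P's transition system — 2 states:
  p0 = rec X. c.(X + X + (0 + 0)) → --c--▸ p1
  p1 = (rec X. c.(X + X + (0 + 0))) + (rec X. c.(X + X + (0 + 0))) + (0 + 0) → --c--▸ p1
Q's transition system — 2 states:
  q0 = rec X. b.(X + X + (0 + 0)) → --b--▸ q1
  q1 = (rec X. b.(X + X + (0 + 0))) + (rec X. b.(X + X + (0 + 0))) + (0 + 0) → --b--▸ q1
Partition-refinement fixed point:
  B0 = {p0, p1}
  B1 = {q0, q1}
p0 ∈ B0, q0 ∈ B1 → different blocks

not bisimilar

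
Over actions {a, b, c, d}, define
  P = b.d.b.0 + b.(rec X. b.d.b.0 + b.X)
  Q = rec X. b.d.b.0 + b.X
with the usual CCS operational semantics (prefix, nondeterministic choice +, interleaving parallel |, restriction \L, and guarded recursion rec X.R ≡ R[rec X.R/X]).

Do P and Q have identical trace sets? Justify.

YES

LTS(P): 5 reachable states
  u0 = b.d.b.0 + b.(rec X. b.d.b.0 + b.X) → ··b··> u1, ··b··> u2
  u1 = d.b.0 → ··d··> u3
  u2 = rec X. b.d.b.0 + b.X → ··b··> u1, ··b··> u2
  u3 = b.0 → ··b··> u4
  u4 = 0 → deadlocked
LTS(Q): 4 reachable states
  v0 = rec X. b.d.b.0 + b.X → ··b··> v0, ··b··> v1
  v1 = d.b.0 → ··d··> v2
  v2 = b.0 → ··b··> v3
  v3 = 0 → deadlocked
Partition-refinement fixed point:
  B0 = {u0, u2, v0}
  B1 = {u1, v1}
  B2 = {u3, v2}
  B3 = {u4, v3}
u0 ∈ B0, v0 ∈ B0 → same block
Bisimilar ⇒ trace-equivalent.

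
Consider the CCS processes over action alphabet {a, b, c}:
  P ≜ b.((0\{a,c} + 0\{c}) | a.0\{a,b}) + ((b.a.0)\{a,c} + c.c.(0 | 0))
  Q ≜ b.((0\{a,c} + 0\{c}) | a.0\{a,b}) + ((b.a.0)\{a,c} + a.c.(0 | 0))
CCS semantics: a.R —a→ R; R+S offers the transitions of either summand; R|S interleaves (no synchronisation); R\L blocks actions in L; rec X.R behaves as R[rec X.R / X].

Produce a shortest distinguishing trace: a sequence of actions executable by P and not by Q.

P's transition system — 6 states:
  s0 = b.((0\{a,c} + 0\{c}) | a.0\{a,b}) + ((b.a.0)\{a,c} + c.c.(0 | 0)) | --b--▸ s1, --b--▸ s2, --c--▸ s3
  s1 = (0\{a,c} + 0\{c}) | a.0\{a,b} | --a--▸ s4
  s2 = (a.0)\{a,c} | deadlocked
  s3 = c.(0 | 0) | --c--▸ s5
  s4 = (0\{a,c} + 0\{c}) | 0\{a,b} | deadlocked
  s5 = 0 | 0 | deadlocked
Q's transition system — 6 states:
  t0 = b.((0\{a,c} + 0\{c}) | a.0\{a,b}) + ((b.a.0)\{a,c} + a.c.(0 | 0)) | --a--▸ t1, --b--▸ t2, --b--▸ t3
  t1 = c.(0 | 0) | --c--▸ t4
  t2 = (0\{a,c} + 0\{c}) | a.0\{a,b} | --a--▸ t5
  t3 = (a.0)\{a,c} | deadlocked
  t4 = 0 | 0 | deadlocked
  t5 = (0\{a,c} + 0\{c}) | 0\{a,b} | deadlocked
Trace ⟨c⟩ through P, begin at {s0}:
  after c @ step 1: {s3}
  P completes σ.
Trace ⟨c⟩ through Q, begin at {t0}:
  after c @ step 1: ∅ (Q stuck)

c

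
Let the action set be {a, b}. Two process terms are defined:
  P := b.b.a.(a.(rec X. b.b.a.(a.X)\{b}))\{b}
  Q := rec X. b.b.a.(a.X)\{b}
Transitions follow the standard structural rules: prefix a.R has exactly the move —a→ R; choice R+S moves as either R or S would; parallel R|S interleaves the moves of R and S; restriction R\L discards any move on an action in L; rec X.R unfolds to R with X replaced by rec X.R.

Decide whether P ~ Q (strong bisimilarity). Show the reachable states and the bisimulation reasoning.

P's transition system — 5 states:
  u0 = b.b.a.(a.(rec X. b.b.a.(a.X)\{b}))\{b} :: =b=> u1
  u1 = b.a.(a.(rec X. b.b.a.(a.X)\{b}))\{b} :: =b=> u2
  u2 = a.(a.(rec X. b.b.a.(a.X)\{b}))\{b} :: =a=> u3
  u3 = (a.(rec X. b.b.a.(a.X)\{b}))\{b} :: =a=> u4
  u4 = (rec X. b.b.a.(a.X)\{b})\{b} :: ·
Q's transition system — 5 states:
  v0 = rec X. b.b.a.(a.X)\{b} :: =b=> v1
  v1 = b.a.(a.(rec X. b.b.a.(a.X)\{b}))\{b} :: =b=> v2
  v2 = a.(a.(rec X. b.b.a.(a.X)\{b}))\{b} :: =a=> v3
  v3 = (a.(rec X. b.b.a.(a.X)\{b}))\{b} :: =a=> v4
  v4 = (rec X. b.b.a.(a.X)\{b})\{b} :: ·
Bisimilarity quotient blocks:
  B0 = {u0, v0}
  B1 = {u1, v1}
  B2 = {u2, v2}
  B3 = {u3, v3}
  B4 = {u4, v4}
u0 ∈ B0, v0 ∈ B0 → same block

bisimilar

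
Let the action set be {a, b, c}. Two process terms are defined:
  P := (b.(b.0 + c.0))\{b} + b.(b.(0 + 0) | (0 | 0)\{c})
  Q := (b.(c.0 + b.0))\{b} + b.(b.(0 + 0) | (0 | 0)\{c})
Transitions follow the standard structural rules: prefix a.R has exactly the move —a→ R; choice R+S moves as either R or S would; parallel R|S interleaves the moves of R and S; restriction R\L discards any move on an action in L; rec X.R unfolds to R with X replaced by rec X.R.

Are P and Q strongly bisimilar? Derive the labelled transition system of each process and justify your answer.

bisimilar

P's transition system — 3 states:
  m0 = (b.(b.0 + c.0))\{b} + b.(b.(0 + 0) | (0 | 0)\{c}) has moves —b→ m1
  m1 = b.(0 + 0) | (0 | 0)\{c} has moves —b→ m2
  m2 = (0 + 0) | (0 | 0)\{c} has moves stopped
Q's transition system — 3 states:
  n0 = (b.(c.0 + b.0))\{b} + b.(b.(0 + 0) | (0 | 0)\{c}) has moves —b→ n1
  n1 = b.(0 + 0) | (0 | 0)\{c} has moves —b→ n2
  n2 = (0 + 0) | (0 | 0)\{c} has moves stopped
Bisimilarity quotient blocks:
  B0 = {m0, n0}
  B1 = {m1, n1}
  B2 = {m2, n2}
m0 ∈ B0, n0 ∈ B0 → same block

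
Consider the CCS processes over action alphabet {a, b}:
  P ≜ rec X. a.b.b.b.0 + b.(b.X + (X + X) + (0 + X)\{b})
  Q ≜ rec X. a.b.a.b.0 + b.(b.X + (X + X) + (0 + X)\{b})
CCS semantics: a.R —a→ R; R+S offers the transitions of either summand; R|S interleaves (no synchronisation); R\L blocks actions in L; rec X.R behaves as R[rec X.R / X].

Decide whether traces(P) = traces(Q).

traces(P) ≠ traces(Q) — witness ⟨abb⟩

Reachable graph of P (7 states):
  p0 = rec X. a.b.b.b.0 + b.(b.X + (X + X) + (0 + X)\{b}) has moves —a→ p1, —b→ p2
  p1 = b.b.b.0 has moves —b→ p3
  p2 = b.(rec X. a.b.b.b.0 + b.(b.X + (X + X) + (0 + X)\{b})) + ((rec X. a.b.b.b.0 + b.(b.X + (X + X) + (0 + X)\{b})) + (rec X. a.b.b.b.0 + b.(b.X + (X + X) + (0 + X)\{b}))) + (0 + (rec X. a.b.b.b.0 + b.(b.X + (X + X) + (0 + X)\{b})))\{b} has moves —a→ p1, —a→ p4, —b→ p0, —b→ p2
  p3 = b.b.0 has moves —b→ p5
  p4 = (b.b.b.0)\{b} has moves deadlocked
  p5 = b.0 has moves —b→ p6
  p6 = 0 has moves deadlocked
Reachable graph of Q (7 states):
  q0 = rec X. a.b.a.b.0 + b.(b.X + (X + X) + (0 + X)\{b}) has moves —a→ q1, —b→ q2
  q1 = b.a.b.0 has moves —b→ q3
  q2 = b.(rec X. a.b.a.b.0 + b.(b.X + (X + X) + (0 + X)\{b})) + ((rec X. a.b.a.b.0 + b.(b.X + (X + X) + (0 + X)\{b})) + (rec X. a.b.a.b.0 + b.(b.X + (X + X) + (0 + X)\{b}))) + (0 + (rec X. a.b.a.b.0 + b.(b.X + (X + X) + (0 + X)\{b})))\{b} has moves —a→ q1, —a→ q4, —b→ q0, —b→ q2
  q3 = a.b.0 has moves —a→ q5
  q4 = (b.a.b.0)\{b} has moves deadlocked
  q5 = b.0 has moves —b→ q6
  q6 = 0 has moves deadlocked
Trace ⟨abb⟩ through P, begin at {p0}:
  step 1 (a): {p1}
  step 2 (b): {p3}
  step 3 (b): {p5}
  P completes σ.
Trace ⟨abb⟩ through Q, begin at {q0}:
  step 1 (a): {q1}
  step 2 (b): {q3}
  step 3 (b): ∅  — Q cannot continue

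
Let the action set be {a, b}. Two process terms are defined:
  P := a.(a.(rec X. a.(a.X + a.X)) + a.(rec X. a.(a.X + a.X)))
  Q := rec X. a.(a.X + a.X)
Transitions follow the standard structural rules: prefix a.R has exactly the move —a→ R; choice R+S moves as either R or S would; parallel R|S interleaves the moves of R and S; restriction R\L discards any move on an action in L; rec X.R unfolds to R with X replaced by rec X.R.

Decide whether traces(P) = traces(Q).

YES

Reachable graph of P (3 states):
  s0 = a.(a.(rec X. a.(a.X + a.X)) + a.(rec X. a.(a.X + a.X))) has moves -a-> s1
  s1 = a.(rec X. a.(a.X + a.X)) + a.(rec X. a.(a.X + a.X)) has moves -a-> s2
  s2 = rec X. a.(a.X + a.X) has moves -a-> s1
Reachable graph of Q (2 states):
  t0 = rec X. a.(a.X + a.X) has moves -a-> t1
  t1 = a.(rec X. a.(a.X + a.X)) + a.(rec X. a.(a.X + a.X)) has moves -a-> t0
Partition-refinement fixed point:
  B0 = {s0, s1, s2, t0, t1}
s0 ∈ B0, t0 ∈ B0 → same block
Bisimilar ⇒ trace-equivalent.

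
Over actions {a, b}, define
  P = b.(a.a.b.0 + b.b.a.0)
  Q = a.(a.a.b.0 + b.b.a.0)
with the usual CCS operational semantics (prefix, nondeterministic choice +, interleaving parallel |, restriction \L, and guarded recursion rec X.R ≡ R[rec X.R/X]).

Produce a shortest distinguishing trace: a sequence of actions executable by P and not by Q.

b

P's transition system — 7 states:
  u0 = b.(a.a.b.0 + b.b.a.0) | -b-> u1
  u1 = a.a.b.0 + b.b.a.0 | -a-> u2, -b-> u3
  u2 = a.b.0 | -a-> u4
  u3 = b.a.0 | -b-> u5
  u4 = b.0 | -b-> u6
  u5 = a.0 | -a-> u6
  u6 = 0 | ·
Q's transition system — 7 states:
  v0 = a.(a.a.b.0 + b.b.a.0) | -a-> v1
  v1 = a.a.b.0 + b.b.a.0 | -a-> v2, -b-> v3
  v2 = a.b.0 | -a-> v4
  v3 = b.a.0 | -b-> v5
  v4 = b.0 | -b-> v6
  v5 = a.0 | -a-> v6
  v6 = 0 | ·
Run σ = ⟨b⟩ on P: start {u0}
  after b @ step 1: {u1}
  ✓ P
Run σ = ⟨b⟩ on Q: start {v0}
  after b @ step 1: no successor for Q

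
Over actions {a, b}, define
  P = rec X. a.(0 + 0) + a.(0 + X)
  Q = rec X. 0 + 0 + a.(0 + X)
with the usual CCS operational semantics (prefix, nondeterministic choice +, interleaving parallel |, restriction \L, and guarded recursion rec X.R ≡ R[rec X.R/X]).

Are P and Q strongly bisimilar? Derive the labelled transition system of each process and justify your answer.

P's transition system — 3 states:
  p0 = rec X. a.(0 + 0) + a.(0 + X) :: ··a··> p1, ··a··> p2
  p1 = 0 + (rec X. a.(0 + 0) + a.(0 + X)) :: ··a··> p1, ··a··> p2
  p2 = 0 + 0 :: deadlocked
Q's transition system — 2 states:
  q0 = rec X. 0 + 0 + a.(0 + X) :: ··a··> q1
  q1 = 0 + (rec X. 0 + 0 + a.(0 + X)) :: ··a··> q1
Bisimilarity quotient blocks:
  B0 = {p0, p1}
  B1 = {p2}
  B2 = {q0, q1}
p0 ∈ B0, q0 ∈ B2 → different blocks

not bisimilar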